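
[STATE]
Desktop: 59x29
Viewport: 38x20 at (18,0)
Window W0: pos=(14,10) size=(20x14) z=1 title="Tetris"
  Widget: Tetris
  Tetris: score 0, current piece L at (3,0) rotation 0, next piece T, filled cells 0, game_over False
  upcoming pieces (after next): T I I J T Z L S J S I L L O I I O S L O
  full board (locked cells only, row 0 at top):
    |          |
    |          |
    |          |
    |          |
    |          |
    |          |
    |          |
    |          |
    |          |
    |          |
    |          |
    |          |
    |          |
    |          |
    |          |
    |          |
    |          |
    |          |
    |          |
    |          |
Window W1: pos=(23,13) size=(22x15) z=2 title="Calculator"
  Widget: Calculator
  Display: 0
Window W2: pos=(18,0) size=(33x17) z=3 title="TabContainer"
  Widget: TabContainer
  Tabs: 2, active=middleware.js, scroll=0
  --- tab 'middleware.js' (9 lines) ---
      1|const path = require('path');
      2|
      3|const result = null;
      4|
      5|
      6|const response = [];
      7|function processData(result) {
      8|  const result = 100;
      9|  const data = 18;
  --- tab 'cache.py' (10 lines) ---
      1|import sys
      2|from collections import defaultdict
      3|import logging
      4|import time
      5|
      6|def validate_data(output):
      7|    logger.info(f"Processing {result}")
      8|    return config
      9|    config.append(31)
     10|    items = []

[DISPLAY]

┏━━━━━━━━━━━━━━━━━━━━━━━━━━━━━━━┓     
┃ TabContainer                  ┃     
┠───────────────────────────────┨     
┃[middleware.js]│ cache.py      ┃     
┃───────────────────────────────┃     
┃const path = require('path');  ┃     
┃                               ┃     
┃const result = null;           ┃     
┃                               ┃     
┃                               ┃     
┃const response = [];           ┃     
┃function processData(result) { ┃     
┃  const result = 100;          ┃     
┃  const data = 18;             ┃     
┃                               ┃     
┃                               ┃     
┗━━━━━━━━━━━━━━━━━━━━━━━━━━━━━━━┛     
     ┃┌───┬───┬───┬───┐   ┃           
     ┃│ 7 │ 8 │ 9 │ ÷ │   ┃           
     ┃├───┼───┼───┼───┤   ┃           


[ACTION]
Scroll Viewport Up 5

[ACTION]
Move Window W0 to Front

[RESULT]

┏━━━━━━━━━━━━━━━━━━━━━━━━━━━━━━━┓     
┃ TabContainer                  ┃     
┠───────────────────────────────┨     
┃[middleware.js]│ cache.py      ┃     
┃───────────────────────────────┃     
┃const path = require('path');  ┃     
┃                               ┃     
┃const result = null;           ┃     
┃                               ┃     
┃                               ┃     
━━━━━━━━━━━━━━━┓= [];           ┃     
tris           ┃sData(result) { ┃     
───────────────┨= 100;          ┃     
               ┃18;             ┃     
               ┃                ┃     
               ┃                ┃     
               ┃━━━━━━━━━━━━━━━━┛     
               ┃──┬───┐   ┃           
               ┃9 │ ÷ │   ┃           
               ┃──┼───┤   ┃           


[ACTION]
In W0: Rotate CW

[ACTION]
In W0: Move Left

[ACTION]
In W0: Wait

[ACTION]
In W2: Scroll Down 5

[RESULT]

┏━━━━━━━━━━━━━━━━━━━━━━━━━━━━━━━┓     
┃ TabContainer                  ┃     
┠───────────────────────────────┨     
┃[middleware.js]│ cache.py      ┃     
┃───────────────────────────────┃     
┃const response = [];           ┃     
┃function processData(result) { ┃     
┃  const result = 100;          ┃     
┃  const data = 18;             ┃     
┃                               ┃     
━━━━━━━━━━━━━━━┓                ┃     
tris           ┃                ┃     
───────────────┨                ┃     
               ┃                ┃     
               ┃                ┃     
               ┃                ┃     
               ┃━━━━━━━━━━━━━━━━┛     
               ┃──┬───┐   ┃           
               ┃9 │ ÷ │   ┃           
               ┃──┼───┤   ┃           


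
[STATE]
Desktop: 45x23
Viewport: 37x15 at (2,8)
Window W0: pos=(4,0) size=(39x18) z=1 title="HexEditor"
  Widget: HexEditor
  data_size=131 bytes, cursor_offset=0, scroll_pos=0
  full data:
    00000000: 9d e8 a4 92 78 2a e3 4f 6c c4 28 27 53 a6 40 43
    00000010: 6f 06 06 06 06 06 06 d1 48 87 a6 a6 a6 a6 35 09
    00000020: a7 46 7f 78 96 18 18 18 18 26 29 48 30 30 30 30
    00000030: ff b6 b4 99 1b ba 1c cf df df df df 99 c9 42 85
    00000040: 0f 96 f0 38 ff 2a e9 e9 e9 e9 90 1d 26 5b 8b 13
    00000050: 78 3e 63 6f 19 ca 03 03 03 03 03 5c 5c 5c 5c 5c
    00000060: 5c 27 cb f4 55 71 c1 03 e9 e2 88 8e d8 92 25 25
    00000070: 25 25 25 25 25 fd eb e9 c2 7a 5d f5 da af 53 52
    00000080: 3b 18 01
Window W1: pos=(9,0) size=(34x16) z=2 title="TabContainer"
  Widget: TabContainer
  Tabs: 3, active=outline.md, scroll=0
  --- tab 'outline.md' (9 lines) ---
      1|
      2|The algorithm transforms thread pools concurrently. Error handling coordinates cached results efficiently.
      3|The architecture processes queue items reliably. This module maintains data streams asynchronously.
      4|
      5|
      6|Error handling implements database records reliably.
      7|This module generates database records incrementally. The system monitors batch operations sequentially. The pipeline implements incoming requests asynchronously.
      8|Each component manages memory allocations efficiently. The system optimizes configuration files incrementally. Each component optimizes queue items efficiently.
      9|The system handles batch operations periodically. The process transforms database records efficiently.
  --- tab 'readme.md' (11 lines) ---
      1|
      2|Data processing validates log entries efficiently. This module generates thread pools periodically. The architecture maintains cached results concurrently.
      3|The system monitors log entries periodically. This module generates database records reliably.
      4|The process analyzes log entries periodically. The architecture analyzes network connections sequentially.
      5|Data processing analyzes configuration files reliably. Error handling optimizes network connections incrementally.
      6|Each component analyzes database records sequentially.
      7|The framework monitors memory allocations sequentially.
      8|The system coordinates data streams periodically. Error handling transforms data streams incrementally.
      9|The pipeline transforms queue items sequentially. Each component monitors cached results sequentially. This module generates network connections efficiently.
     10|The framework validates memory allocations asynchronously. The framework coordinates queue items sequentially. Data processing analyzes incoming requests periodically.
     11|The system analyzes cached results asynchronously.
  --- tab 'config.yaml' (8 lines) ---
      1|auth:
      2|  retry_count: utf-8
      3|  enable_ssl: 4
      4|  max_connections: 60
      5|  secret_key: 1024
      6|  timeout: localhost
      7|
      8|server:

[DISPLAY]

  ┃0000┃                             
  ┃0000┃                             
  ┃0000┃Error handling implements dat
  ┃0000┃This module generates databas
  ┃    ┃Each component manages memory
  ┃    ┃The system handles batch oper
  ┃    ┃                             
  ┃    ┗━━━━━━━━━━━━━━━━━━━━━━━━━━━━━
  ┃                                  
  ┗━━━━━━━━━━━━━━━━━━━━━━━━━━━━━━━━━━
                                     
                                     
                                     
                                     
                                     


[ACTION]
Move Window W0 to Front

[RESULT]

  ┃00000050  78 3e 63 6f 19 ca 03 03 
  ┃00000060  5c 27 cb f4 55 71 c1 03 
  ┃00000070  25 25 25 25 25 fd eb e9 
  ┃00000080  3b 18 01                
  ┃                                  
  ┃                                  
  ┃                                  
  ┃                                  
  ┃                                  
  ┗━━━━━━━━━━━━━━━━━━━━━━━━━━━━━━━━━━
                                     
                                     
                                     
                                     
                                     


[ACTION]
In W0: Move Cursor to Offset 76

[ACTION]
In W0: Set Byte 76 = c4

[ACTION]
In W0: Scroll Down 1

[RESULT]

  ┃00000060  5c 27 cb f4 55 71 c1 03 
  ┃00000070  25 25 25 25 25 fd eb e9 
  ┃00000080  3b 18 01                
  ┃                                  
  ┃                                  
  ┃                                  
  ┃                                  
  ┃                                  
  ┃                                  
  ┗━━━━━━━━━━━━━━━━━━━━━━━━━━━━━━━━━━
                                     
                                     
                                     
                                     
                                     


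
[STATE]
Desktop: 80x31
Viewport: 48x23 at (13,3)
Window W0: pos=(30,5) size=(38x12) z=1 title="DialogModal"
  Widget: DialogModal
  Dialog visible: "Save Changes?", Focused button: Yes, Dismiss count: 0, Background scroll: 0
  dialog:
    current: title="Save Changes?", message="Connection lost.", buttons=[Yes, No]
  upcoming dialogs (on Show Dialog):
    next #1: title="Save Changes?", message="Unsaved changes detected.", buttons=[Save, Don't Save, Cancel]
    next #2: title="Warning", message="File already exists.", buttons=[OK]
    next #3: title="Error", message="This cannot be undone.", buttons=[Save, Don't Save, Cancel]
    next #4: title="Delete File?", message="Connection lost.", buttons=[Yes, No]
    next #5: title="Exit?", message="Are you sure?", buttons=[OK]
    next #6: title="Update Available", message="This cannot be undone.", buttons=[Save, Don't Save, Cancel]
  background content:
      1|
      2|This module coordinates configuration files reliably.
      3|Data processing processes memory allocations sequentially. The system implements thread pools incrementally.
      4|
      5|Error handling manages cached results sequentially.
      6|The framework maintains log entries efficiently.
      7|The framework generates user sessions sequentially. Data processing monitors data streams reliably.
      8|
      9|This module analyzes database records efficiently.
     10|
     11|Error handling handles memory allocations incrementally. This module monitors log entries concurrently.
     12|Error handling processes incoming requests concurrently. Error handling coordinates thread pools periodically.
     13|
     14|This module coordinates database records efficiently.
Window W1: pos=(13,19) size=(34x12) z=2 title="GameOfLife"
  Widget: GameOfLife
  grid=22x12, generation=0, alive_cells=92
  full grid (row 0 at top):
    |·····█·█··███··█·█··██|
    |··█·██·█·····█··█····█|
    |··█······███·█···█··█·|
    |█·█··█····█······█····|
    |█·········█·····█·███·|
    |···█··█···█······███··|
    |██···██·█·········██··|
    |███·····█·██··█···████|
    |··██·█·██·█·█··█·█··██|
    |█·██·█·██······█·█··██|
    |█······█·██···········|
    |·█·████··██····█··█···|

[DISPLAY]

                                                
                                                
                 ┏━━━━━━━━━━━━━━━━━━━━━━━━━━━━━━
                 ┃ DialogModal                  
                 ┠──────────────────────────────
                 ┃                              
                 ┃This mod┌──────────────────┐ig
                 ┃Data pro│  Save Changes?   │mo
                 ┃        │ Connection lost. │  
                 ┃Error ha│    [Yes]  No     │d 
                 ┃The fram└──────────────────┘en
                 ┃The framework generates user s
                 ┃                              
                 ┗━━━━━━━━━━━━━━━━━━━━━━━━━━━━━━
                                                
                                                
┏━━━━━━━━━━━━━━━━━━━━━━━━━━━━━━━━┓              
┃ GameOfLife                     ┃              
┠────────────────────────────────┨              
┃Gen: 0                          ┃              
┃··█······███·█···█··█·          ┃              
┃█·█··█····█······█····          ┃              
┃█·········█·····█·███·          ┃              


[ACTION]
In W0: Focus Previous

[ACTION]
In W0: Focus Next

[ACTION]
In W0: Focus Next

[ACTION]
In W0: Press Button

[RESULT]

                                                
                                                
                 ┏━━━━━━━━━━━━━━━━━━━━━━━━━━━━━━
                 ┃ DialogModal                  
                 ┠──────────────────────────────
                 ┃                              
                 ┃This module coordinates config
                 ┃Data processing processes memo
                 ┃                              
                 ┃Error handling manages cached 
                 ┃The framework maintains log en
                 ┃The framework generates user s
                 ┃                              
                 ┗━━━━━━━━━━━━━━━━━━━━━━━━━━━━━━
                                                
                                                
┏━━━━━━━━━━━━━━━━━━━━━━━━━━━━━━━━┓              
┃ GameOfLife                     ┃              
┠────────────────────────────────┨              
┃Gen: 0                          ┃              
┃··█······███·█···█··█·          ┃              
┃█·█··█····█······█····          ┃              
┃█·········█·····█·███·          ┃              


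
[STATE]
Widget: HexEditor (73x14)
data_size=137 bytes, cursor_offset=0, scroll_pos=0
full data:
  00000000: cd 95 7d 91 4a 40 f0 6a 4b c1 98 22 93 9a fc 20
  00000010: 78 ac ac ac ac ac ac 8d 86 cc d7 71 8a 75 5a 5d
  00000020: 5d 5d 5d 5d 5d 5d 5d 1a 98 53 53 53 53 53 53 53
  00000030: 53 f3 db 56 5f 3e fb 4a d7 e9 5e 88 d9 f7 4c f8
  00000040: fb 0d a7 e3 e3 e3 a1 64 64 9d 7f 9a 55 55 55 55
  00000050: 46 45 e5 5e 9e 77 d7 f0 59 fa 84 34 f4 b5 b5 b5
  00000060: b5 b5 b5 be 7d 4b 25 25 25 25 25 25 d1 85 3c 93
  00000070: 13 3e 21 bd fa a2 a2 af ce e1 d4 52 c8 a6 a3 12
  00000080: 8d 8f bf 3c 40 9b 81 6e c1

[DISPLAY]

00000000  CD 95 7d 91 4a 40 f0 6a  4b c1 98 22 93 9a fc 20  |..}.J@.jK.."
00000010  78 ac ac ac ac ac ac 8d  86 cc d7 71 8a 75 5a 5d  |x..........q
00000020  5d 5d 5d 5d 5d 5d 5d 1a  98 53 53 53 53 53 53 53  |]]]]]]]..SSS
00000030  53 f3 db 56 5f 3e fb 4a  d7 e9 5e 88 d9 f7 4c f8  |S..V_>.J..^.
00000040  fb 0d a7 e3 e3 e3 a1 64  64 9d 7f 9a 55 55 55 55  |.......dd...
00000050  46 45 e5 5e 9e 77 d7 f0  59 fa 84 34 f4 b5 b5 b5  |FE.^.w..Y..4
00000060  b5 b5 b5 be 7d 4b 25 25  25 25 25 25 d1 85 3c 93  |....}K%%%%%%
00000070  13 3e 21 bd fa a2 a2 af  ce e1 d4 52 c8 a6 a3 12  |.>!........R
00000080  8d 8f bf 3c 40 9b 81 6e  c1                       |...<@..n.   
                                                                         
                                                                         
                                                                         
                                                                         
                                                                         


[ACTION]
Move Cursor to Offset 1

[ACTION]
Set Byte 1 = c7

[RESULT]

00000000  cd C7 7d 91 4a 40 f0 6a  4b c1 98 22 93 9a fc 20  |..}.J@.jK.."
00000010  78 ac ac ac ac ac ac 8d  86 cc d7 71 8a 75 5a 5d  |x..........q
00000020  5d 5d 5d 5d 5d 5d 5d 1a  98 53 53 53 53 53 53 53  |]]]]]]]..SSS
00000030  53 f3 db 56 5f 3e fb 4a  d7 e9 5e 88 d9 f7 4c f8  |S..V_>.J..^.
00000040  fb 0d a7 e3 e3 e3 a1 64  64 9d 7f 9a 55 55 55 55  |.......dd...
00000050  46 45 e5 5e 9e 77 d7 f0  59 fa 84 34 f4 b5 b5 b5  |FE.^.w..Y..4
00000060  b5 b5 b5 be 7d 4b 25 25  25 25 25 25 d1 85 3c 93  |....}K%%%%%%
00000070  13 3e 21 bd fa a2 a2 af  ce e1 d4 52 c8 a6 a3 12  |.>!........R
00000080  8d 8f bf 3c 40 9b 81 6e  c1                       |...<@..n.   
                                                                         
                                                                         
                                                                         
                                                                         
                                                                         


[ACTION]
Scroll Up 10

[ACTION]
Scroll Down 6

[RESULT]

00000060  b5 b5 b5 be 7d 4b 25 25  25 25 25 25 d1 85 3c 93  |....}K%%%%%%
00000070  13 3e 21 bd fa a2 a2 af  ce e1 d4 52 c8 a6 a3 12  |.>!........R
00000080  8d 8f bf 3c 40 9b 81 6e  c1                       |...<@..n.   
                                                                         
                                                                         
                                                                         
                                                                         
                                                                         
                                                                         
                                                                         
                                                                         
                                                                         
                                                                         
                                                                         


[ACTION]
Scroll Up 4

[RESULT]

00000020  5d 5d 5d 5d 5d 5d 5d 1a  98 53 53 53 53 53 53 53  |]]]]]]]..SSS
00000030  53 f3 db 56 5f 3e fb 4a  d7 e9 5e 88 d9 f7 4c f8  |S..V_>.J..^.
00000040  fb 0d a7 e3 e3 e3 a1 64  64 9d 7f 9a 55 55 55 55  |.......dd...
00000050  46 45 e5 5e 9e 77 d7 f0  59 fa 84 34 f4 b5 b5 b5  |FE.^.w..Y..4
00000060  b5 b5 b5 be 7d 4b 25 25  25 25 25 25 d1 85 3c 93  |....}K%%%%%%
00000070  13 3e 21 bd fa a2 a2 af  ce e1 d4 52 c8 a6 a3 12  |.>!........R
00000080  8d 8f bf 3c 40 9b 81 6e  c1                       |...<@..n.   
                                                                         
                                                                         
                                                                         
                                                                         
                                                                         
                                                                         
                                                                         


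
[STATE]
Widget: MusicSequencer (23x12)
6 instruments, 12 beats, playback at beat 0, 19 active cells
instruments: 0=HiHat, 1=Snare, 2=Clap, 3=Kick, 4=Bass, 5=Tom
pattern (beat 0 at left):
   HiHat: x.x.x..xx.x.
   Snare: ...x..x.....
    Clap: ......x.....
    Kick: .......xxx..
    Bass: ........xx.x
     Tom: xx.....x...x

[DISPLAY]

      ▼12345678901     
 HiHat█·█·█··██·█·     
 Snare···█··█·····     
  Clap······█·····     
  Kick·······███··     
  Bass········██·█     
   Tom██·····█···█     
                       
                       
                       
                       
                       


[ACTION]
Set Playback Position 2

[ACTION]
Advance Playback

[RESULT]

      012▼45678901     
 HiHat█·█·█··██·█·     
 Snare···█··█·····     
  Clap······█·····     
  Kick·······███··     
  Bass········██·█     
   Tom██·····█···█     
                       
                       
                       
                       
                       


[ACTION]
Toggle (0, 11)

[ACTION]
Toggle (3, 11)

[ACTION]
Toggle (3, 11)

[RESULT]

      012▼45678901     
 HiHat█·█·█··██·██     
 Snare···█··█·····     
  Clap······█·····     
  Kick·······███··     
  Bass········██·█     
   Tom██·····█···█     
                       
                       
                       
                       
                       


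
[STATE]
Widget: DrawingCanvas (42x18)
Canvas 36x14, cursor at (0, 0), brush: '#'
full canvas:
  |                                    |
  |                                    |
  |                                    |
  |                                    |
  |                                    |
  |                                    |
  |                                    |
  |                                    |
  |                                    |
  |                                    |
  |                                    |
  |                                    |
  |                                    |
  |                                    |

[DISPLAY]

+                                         
                                          
                                          
                                          
                                          
                                          
                                          
                                          
                                          
                                          
                                          
                                          
                                          
                                          
                                          
                                          
                                          
                                          


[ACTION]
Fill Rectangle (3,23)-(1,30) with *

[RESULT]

+                                         
                       ********           
                       ********           
                       ********           
                                          
                                          
                                          
                                          
                                          
                                          
                                          
                                          
                                          
                                          
                                          
                                          
                                          
                                          


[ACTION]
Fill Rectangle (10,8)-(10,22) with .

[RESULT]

+                                         
                       ********           
                       ********           
                       ********           
                                          
                                          
                                          
                                          
                                          
                                          
        ...............                   
                                          
                                          
                                          
                                          
                                          
                                          
                                          


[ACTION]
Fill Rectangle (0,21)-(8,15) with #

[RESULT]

+              #######                    
               ####### ********           
               ####### ********           
               ####### ********           
               #######                    
               #######                    
               #######                    
               #######                    
               #######                    
                                          
        ...............                   
                                          
                                          
                                          
                                          
                                          
                                          
                                          


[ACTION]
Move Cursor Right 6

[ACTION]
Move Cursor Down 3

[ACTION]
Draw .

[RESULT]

               #######                    
               ####### ********           
               ####### ********           
      .        ####### ********           
               #######                    
               #######                    
               #######                    
               #######                    
               #######                    
                                          
        ...............                   
                                          
                                          
                                          
                                          
                                          
                                          
                                          


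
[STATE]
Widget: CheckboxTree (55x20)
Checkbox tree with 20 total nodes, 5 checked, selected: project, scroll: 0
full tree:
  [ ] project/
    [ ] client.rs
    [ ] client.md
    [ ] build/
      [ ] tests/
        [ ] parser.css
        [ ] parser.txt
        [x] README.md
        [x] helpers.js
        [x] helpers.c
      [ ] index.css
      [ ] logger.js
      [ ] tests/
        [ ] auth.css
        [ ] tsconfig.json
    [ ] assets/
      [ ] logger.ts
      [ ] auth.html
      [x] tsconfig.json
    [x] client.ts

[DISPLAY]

>[-] project/                                          
   [ ] client.rs                                       
   [ ] client.md                                       
   [-] build/                                          
     [-] tests/                                        
       [ ] parser.css                                  
       [ ] parser.txt                                  
       [x] README.md                                   
       [x] helpers.js                                  
       [x] helpers.c                                   
     [ ] index.css                                     
     [ ] logger.js                                     
     [ ] tests/                                        
       [ ] auth.css                                    
       [ ] tsconfig.json                               
   [-] assets/                                         
     [ ] logger.ts                                     
     [ ] auth.html                                     
     [x] tsconfig.json                                 
   [x] client.ts                                       


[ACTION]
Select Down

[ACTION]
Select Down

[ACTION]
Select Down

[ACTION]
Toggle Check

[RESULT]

 [-] project/                                          
   [ ] client.rs                                       
   [ ] client.md                                       
>  [x] build/                                          
     [x] tests/                                        
       [x] parser.css                                  
       [x] parser.txt                                  
       [x] README.md                                   
       [x] helpers.js                                  
       [x] helpers.c                                   
     [x] index.css                                     
     [x] logger.js                                     
     [x] tests/                                        
       [x] auth.css                                    
       [x] tsconfig.json                               
   [-] assets/                                         
     [ ] logger.ts                                     
     [ ] auth.html                                     
     [x] tsconfig.json                                 
   [x] client.ts                                       


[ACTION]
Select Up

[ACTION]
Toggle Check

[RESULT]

 [-] project/                                          
   [ ] client.rs                                       
>  [x] client.md                                       
   [x] build/                                          
     [x] tests/                                        
       [x] parser.css                                  
       [x] parser.txt                                  
       [x] README.md                                   
       [x] helpers.js                                  
       [x] helpers.c                                   
     [x] index.css                                     
     [x] logger.js                                     
     [x] tests/                                        
       [x] auth.css                                    
       [x] tsconfig.json                               
   [-] assets/                                         
     [ ] logger.ts                                     
     [ ] auth.html                                     
     [x] tsconfig.json                                 
   [x] client.ts                                       


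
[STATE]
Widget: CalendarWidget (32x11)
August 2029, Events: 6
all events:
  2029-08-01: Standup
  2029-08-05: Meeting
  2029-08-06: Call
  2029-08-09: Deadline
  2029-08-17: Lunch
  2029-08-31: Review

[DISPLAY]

          August 2029           
Mo Tu We Th Fr Sa Su            
       1*  2  3  4  5*          
 6*  7  8  9* 10 11 12          
13 14 15 16 17* 18 19           
20 21 22 23 24 25 26            
27 28 29 30 31*                 
                                
                                
                                
                                


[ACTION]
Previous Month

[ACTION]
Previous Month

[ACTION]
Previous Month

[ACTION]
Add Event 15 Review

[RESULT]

            May 2029            
Mo Tu We Th Fr Sa Su            
    1  2  3  4  5  6            
 7  8  9 10 11 12 13            
14 15* 16 17 18 19 20           
21 22 23 24 25 26 27            
28 29 30 31                     
                                
                                
                                
                                


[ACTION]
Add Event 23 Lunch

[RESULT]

            May 2029            
Mo Tu We Th Fr Sa Su            
    1  2  3  4  5  6            
 7  8  9 10 11 12 13            
14 15* 16 17 18 19 20           
21 22 23* 24 25 26 27           
28 29 30 31                     
                                
                                
                                
                                


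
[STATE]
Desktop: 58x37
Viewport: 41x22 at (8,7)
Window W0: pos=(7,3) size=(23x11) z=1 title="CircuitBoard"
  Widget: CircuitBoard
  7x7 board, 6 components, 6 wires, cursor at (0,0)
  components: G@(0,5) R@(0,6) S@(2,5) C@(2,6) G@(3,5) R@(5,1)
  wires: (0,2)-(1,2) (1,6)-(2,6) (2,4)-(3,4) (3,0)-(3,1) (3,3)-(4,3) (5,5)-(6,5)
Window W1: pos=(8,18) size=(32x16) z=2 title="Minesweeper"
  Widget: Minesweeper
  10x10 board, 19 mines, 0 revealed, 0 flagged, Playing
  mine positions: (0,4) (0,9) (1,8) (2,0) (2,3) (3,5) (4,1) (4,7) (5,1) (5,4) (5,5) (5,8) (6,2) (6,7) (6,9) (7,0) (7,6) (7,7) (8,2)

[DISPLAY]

0  [.]      ·        ┃                   
            │        ┃                   
1           ·        ┃                   
                     ┃                   
2                   ·┃                   
                    │┃                   
━━━━━━━━━━━━━━━━━━━━━┛                   
                                         
                                         
                                         
                                         
┏━━━━━━━━━━━━━━━━━━━━━━━━━━━━━━┓         
┃ Minesweeper                  ┃         
┠──────────────────────────────┨         
┃■■■■■■■■■■                    ┃         
┃■■■■■■■■■■                    ┃         
┃■■■■■■■■■■                    ┃         
┃■■■■■■■■■■                    ┃         
┃■■■■■■■■■■                    ┃         
┃■■■■■■■■■■                    ┃         
┃■■■■■■■■■■                    ┃         
┃■■■■■■■■■■                    ┃         


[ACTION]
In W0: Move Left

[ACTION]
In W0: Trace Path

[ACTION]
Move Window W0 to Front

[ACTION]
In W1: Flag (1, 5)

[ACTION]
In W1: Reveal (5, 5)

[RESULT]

0  [.]      ·        ┃                   
            │        ┃                   
1           ·        ┃                   
                     ┃                   
2                   ·┃                   
                    │┃                   
━━━━━━━━━━━━━━━━━━━━━┛                   
                                         
                                         
                                         
                                         
┏━━━━━━━━━━━━━━━━━━━━━━━━━━━━━━┓         
┃ Minesweeper                  ┃         
┠──────────────────────────────┨         
┃■■■■✹■■■■✹                    ┃         
┃■■■■■⚑■■✹■                    ┃         
┃✹■■✹■■■■■■                    ┃         
┃■■■■■✹■■■■                    ┃         
┃■✹■■■■■✹■■                    ┃         
┃■✹■■✹✹■■✹■                    ┃         
┃■■✹■■■■✹■✹                    ┃         
┃✹■■■■■✹✹■■                    ┃         


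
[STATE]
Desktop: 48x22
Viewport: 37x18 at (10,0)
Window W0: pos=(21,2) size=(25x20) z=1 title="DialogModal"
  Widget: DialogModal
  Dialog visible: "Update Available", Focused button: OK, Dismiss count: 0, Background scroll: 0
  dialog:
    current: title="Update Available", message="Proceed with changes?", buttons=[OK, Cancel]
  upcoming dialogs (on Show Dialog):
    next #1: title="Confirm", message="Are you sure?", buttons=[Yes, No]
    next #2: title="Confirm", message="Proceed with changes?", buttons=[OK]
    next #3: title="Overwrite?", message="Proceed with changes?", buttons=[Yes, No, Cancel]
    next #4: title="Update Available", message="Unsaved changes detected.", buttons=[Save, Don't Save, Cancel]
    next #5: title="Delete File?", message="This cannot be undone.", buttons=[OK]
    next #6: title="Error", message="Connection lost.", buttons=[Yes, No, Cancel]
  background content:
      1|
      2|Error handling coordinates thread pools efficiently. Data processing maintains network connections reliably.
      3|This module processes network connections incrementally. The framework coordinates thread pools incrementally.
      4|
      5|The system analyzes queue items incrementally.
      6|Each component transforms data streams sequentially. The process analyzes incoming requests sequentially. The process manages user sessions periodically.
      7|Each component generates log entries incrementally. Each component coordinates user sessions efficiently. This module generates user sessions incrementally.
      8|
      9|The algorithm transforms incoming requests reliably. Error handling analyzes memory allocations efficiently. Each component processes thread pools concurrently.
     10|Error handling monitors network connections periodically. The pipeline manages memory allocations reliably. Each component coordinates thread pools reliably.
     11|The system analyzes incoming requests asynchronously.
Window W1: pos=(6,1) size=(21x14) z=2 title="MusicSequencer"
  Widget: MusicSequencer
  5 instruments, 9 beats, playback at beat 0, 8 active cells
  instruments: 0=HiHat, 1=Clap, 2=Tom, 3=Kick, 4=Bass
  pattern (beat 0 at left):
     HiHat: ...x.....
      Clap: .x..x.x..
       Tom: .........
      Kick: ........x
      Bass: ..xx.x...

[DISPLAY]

                                     
━━━━━━━━━━━━━━━━┓                    
sicSequencer    ┃━━━━━━━━━━━━━━━━━━┓ 
────────────────┨ogModal           ┃ 
   ▼12345678    ┃──────────────────┨ 
Hat···█·····    ┃                  ┃ 
lap·█··█·█··    ┃ handling coordina┃ 
Tom·········    ┃module processes n┃ 
ick········█    ┃                  ┃ 
ass··██·█···    ┃ystem analyzes que┃ 
                ┃───────────────┐or┃ 
                ┃pdate Available│te┃ 
                ┃oceed with chan│  ┃ 
                ┃[OK]  Cancel   │rm┃ 
━━━━━━━━━━━━━━━━┛───────────────┘rs┃ 
           ┃The system analyzes inc┃ 
           ┃                       ┃ 
           ┃                       ┃ 


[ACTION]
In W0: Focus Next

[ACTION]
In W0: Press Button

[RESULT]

                                     
━━━━━━━━━━━━━━━━┓                    
sicSequencer    ┃━━━━━━━━━━━━━━━━━━┓ 
────────────────┨ogModal           ┃ 
   ▼12345678    ┃──────────────────┨ 
Hat···█·····    ┃                  ┃ 
lap·█··█·█··    ┃ handling coordina┃ 
Tom·········    ┃module processes n┃ 
ick········█    ┃                  ┃ 
ass··██·█···    ┃ystem analyzes que┃ 
                ┃component transfor┃ 
                ┃component generate┃ 
                ┃                  ┃ 
                ┃lgorithm transform┃ 
━━━━━━━━━━━━━━━━┛ handling monitors┃ 
           ┃The system analyzes inc┃ 
           ┃                       ┃ 
           ┃                       ┃ 
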